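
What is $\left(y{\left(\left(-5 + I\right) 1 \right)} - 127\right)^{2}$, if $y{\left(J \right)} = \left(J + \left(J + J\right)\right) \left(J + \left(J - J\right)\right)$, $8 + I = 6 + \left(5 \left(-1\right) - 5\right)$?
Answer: $547600$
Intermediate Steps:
$I = -12$ ($I = -8 + \left(6 + \left(5 \left(-1\right) - 5\right)\right) = -8 + \left(6 - 10\right) = -8 - 4 = -12$)
$y{\left(J \right)} = 3 J^{2}$ ($y{\left(J \right)} = \left(J + 2 J\right) \left(J + 0\right) = 3 J J = 3 J^{2}$)
$\left(y{\left(\left(-5 + I\right) 1 \right)} - 127\right)^{2} = \left(3 \left(\left(-5 - 12\right) 1\right)^{2} - 127\right)^{2} = \left(3 \left(\left(-17\right) 1\right)^{2} - 127\right)^{2} = \left(3 \left(-17\right)^{2} - 127\right)^{2} = \left(3 \cdot 289 - 127\right)^{2} = \left(867 - 127\right)^{2} = 740^{2} = 547600$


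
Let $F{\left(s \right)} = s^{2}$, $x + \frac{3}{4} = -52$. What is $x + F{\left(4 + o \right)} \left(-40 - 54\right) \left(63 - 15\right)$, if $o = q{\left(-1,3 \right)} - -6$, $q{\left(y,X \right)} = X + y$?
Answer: $- \frac{2599123}{4} \approx -6.4978 \cdot 10^{5}$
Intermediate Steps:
$x = - \frac{211}{4}$ ($x = - \frac{3}{4} - 52 = - \frac{211}{4} \approx -52.75$)
$o = 8$ ($o = \left(3 - 1\right) - -6 = 2 + 6 = 8$)
$x + F{\left(4 + o \right)} \left(-40 - 54\right) \left(63 - 15\right) = - \frac{211}{4} + \left(4 + 8\right)^{2} \left(-40 - 54\right) \left(63 - 15\right) = - \frac{211}{4} + 12^{2} \left(\left(-94\right) 48\right) = - \frac{211}{4} + 144 \left(-4512\right) = - \frac{211}{4} - 649728 = - \frac{2599123}{4}$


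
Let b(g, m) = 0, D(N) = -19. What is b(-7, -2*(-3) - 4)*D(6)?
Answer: 0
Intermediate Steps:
b(-7, -2*(-3) - 4)*D(6) = 0*(-19) = 0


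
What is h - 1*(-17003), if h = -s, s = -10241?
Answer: 27244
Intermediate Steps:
h = 10241 (h = -1*(-10241) = 10241)
h - 1*(-17003) = 10241 - 1*(-17003) = 10241 + 17003 = 27244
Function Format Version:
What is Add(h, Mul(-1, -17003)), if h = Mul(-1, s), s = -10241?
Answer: 27244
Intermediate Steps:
h = 10241 (h = Mul(-1, -10241) = 10241)
Add(h, Mul(-1, -17003)) = Add(10241, Mul(-1, -17003)) = Add(10241, 17003) = 27244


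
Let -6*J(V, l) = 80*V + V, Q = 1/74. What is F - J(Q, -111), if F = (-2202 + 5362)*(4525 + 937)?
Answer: 2554468187/148 ≈ 1.7260e+7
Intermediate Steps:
Q = 1/74 ≈ 0.013514
J(V, l) = -27*V/2 (J(V, l) = -(80*V + V)/6 = -27*V/2)
F = 17259920 (F = 3160*5462 = 17259920)
F - J(Q, -111) = 17259920 - (-27)/(2*74) = 17259920 - 1*(-27/148) = 17259920 + 27/148 = 2554468187/148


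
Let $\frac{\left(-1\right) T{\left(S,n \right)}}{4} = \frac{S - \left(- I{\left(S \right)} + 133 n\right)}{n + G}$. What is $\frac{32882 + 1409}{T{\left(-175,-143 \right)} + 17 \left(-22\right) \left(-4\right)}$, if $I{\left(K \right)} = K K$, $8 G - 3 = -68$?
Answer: $\frac{41457819}{3391672} \approx 12.223$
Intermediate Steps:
$G = - \frac{65}{8}$ ($G = \frac{3}{8} + \frac{1}{8} \left(-68\right) = \frac{3}{8} - \frac{17}{2} = - \frac{65}{8} \approx -8.125$)
$I{\left(K \right)} = K^{2}$
$T{\left(S,n \right)} = - \frac{4 \left(S + S^{2} - 133 n\right)}{- \frac{65}{8} + n}$ ($T{\left(S,n \right)} = - 4 \frac{S + \left(- 133 n + S^{2}\right)}{n - \frac{65}{8}} = - 4 \frac{S + \left(S^{2} - 133 n\right)}{- \frac{65}{8} + n} = - 4 \frac{S + S^{2} - 133 n}{- \frac{65}{8} + n} = - \frac{4 \left(S + S^{2} - 133 n\right)}{- \frac{65}{8} + n}$)
$\frac{32882 + 1409}{T{\left(-175,-143 \right)} + 17 \left(-22\right) \left(-4\right)} = \frac{32882 + 1409}{\frac{32 \left(\left(-1\right) \left(-175\right) - \left(-175\right)^{2} + 133 \left(-143\right)\right)}{-65 + 8 \left(-143\right)} + 17 \left(-22\right) \left(-4\right)} = \frac{34291}{\frac{32 \left(175 - 30625 - 19019\right)}{-65 - 1144} - -1496} = \frac{34291}{\frac{32 \left(175 - 30625 - 19019\right)}{-1209} + 1496} = \frac{34291}{32 \left(- \frac{1}{1209}\right) \left(-49469\right) + 1496} = \frac{34291}{\frac{1583008}{1209} + 1496} = \frac{34291}{\frac{3391672}{1209}} = 34291 \cdot \frac{1209}{3391672} = \frac{41457819}{3391672}$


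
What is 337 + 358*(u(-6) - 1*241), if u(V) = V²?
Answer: -73053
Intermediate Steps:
337 + 358*(u(-6) - 1*241) = 337 + 358*((-6)² - 1*241) = 337 + 358*(36 - 241) = 337 + 358*(-205) = 337 - 73390 = -73053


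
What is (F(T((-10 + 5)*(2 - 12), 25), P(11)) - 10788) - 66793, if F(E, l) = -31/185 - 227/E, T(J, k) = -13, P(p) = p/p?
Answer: -186540713/2405 ≈ -77564.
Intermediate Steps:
P(p) = 1
F(E, l) = -31/185 - 227/E (F(E, l) = -31*1/185 - 227/E = -31/185 - 227/E)
(F(T((-10 + 5)*(2 - 12), 25), P(11)) - 10788) - 66793 = ((-31/185 - 227/(-13)) - 10788) - 66793 = ((-31/185 - 227*(-1/13)) - 10788) - 66793 = ((-31/185 + 227/13) - 10788) - 66793 = (41592/2405 - 10788) - 66793 = -25903548/2405 - 66793 = -186540713/2405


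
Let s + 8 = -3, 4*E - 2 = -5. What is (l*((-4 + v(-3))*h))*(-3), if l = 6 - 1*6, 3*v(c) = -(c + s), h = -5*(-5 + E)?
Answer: 0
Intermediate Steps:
E = -¾ (E = ½ + (¼)*(-5) = ½ - 5/4 = -¾ ≈ -0.75000)
s = -11 (s = -8 - 3 = -11)
h = 115/4 (h = -5*(-5 - ¾) = -5*(-23/4) = 115/4 ≈ 28.750)
v(c) = 11/3 - c/3 (v(c) = (-(c - 11))/3 = (-(-11 + c))/3 = (11 - c)/3 = 11/3 - c/3)
l = 0 (l = 6 - 6 = 0)
(l*((-4 + v(-3))*h))*(-3) = (0*((-4 + (11/3 - ⅓*(-3)))*(115/4)))*(-3) = (0*((-4 + (11/3 + 1))*(115/4)))*(-3) = (0*((-4 + 14/3)*(115/4)))*(-3) = (0*((⅔)*(115/4)))*(-3) = (0*(115/6))*(-3) = 0*(-3) = 0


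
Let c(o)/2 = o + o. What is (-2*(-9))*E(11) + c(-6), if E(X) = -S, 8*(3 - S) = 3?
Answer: -285/4 ≈ -71.250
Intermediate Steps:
c(o) = 4*o (c(o) = 2*(o + o) = 2*(2*o) = 4*o)
S = 21/8 (S = 3 - ⅛*3 = 3 - 3/8 = 21/8 ≈ 2.6250)
E(X) = -21/8 (E(X) = -1*21/8 = -21/8)
(-2*(-9))*E(11) + c(-6) = -2*(-9)*(-21/8) + 4*(-6) = 18*(-21/8) - 24 = -189/4 - 24 = -285/4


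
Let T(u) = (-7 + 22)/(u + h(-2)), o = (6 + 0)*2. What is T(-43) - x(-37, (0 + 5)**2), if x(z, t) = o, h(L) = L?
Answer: -37/3 ≈ -12.333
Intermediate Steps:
o = 12 (o = 6*2 = 12)
x(z, t) = 12
T(u) = 15/(-2 + u) (T(u) = (-7 + 22)/(u - 2) = 15/(-2 + u))
T(-43) - x(-37, (0 + 5)**2) = 15/(-2 - 43) - 1*12 = 15/(-45) - 12 = 15*(-1/45) - 12 = -1/3 - 12 = -37/3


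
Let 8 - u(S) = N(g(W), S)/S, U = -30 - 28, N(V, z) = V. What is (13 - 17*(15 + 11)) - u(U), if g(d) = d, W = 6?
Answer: -12676/29 ≈ -437.10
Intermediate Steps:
U = -58
u(S) = 8 - 6/S
(13 - 17*(15 + 11)) - u(U) = (13 - 17*(15 + 11)) - (8 - 6/(-58)) = (13 - 17*26) - (8 - 6*(-1/58)) = (13 - 442) - (8 + 3/29) = -429 - 1*235/29 = -429 - 235/29 = -12676/29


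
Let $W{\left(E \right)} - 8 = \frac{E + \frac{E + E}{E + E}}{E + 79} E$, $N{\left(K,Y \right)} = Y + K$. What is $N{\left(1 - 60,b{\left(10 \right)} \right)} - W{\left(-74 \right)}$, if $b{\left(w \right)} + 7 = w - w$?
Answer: $- \frac{5772}{5} \approx -1154.4$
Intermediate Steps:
$b{\left(w \right)} = -7$ ($b{\left(w \right)} = -7 + \left(w - w\right) = -7 + 0 = -7$)
$N{\left(K,Y \right)} = K + Y$
$W{\left(E \right)} = 8 + \frac{E \left(1 + E\right)}{79 + E}$ ($W{\left(E \right)} = 8 + \frac{E + \frac{E + E}{E + E}}{E + 79} E = 8 + \frac{E + \frac{2 E}{2 E}}{79 + E} E = 8 + \frac{E + 2 E \frac{1}{2 E}}{79 + E} E = 8 + \frac{E + 1}{79 + E} E = 8 + \frac{1 + E}{79 + E} E = 8 + \frac{E \left(1 + E\right)}{79 + E}$)
$N{\left(1 - 60,b{\left(10 \right)} \right)} - W{\left(-74 \right)} = \left(\left(1 - 60\right) - 7\right) - \frac{632 + \left(-74\right)^{2} + 9 \left(-74\right)}{79 - 74} = \left(\left(1 - 60\right) - 7\right) - \frac{632 + 5476 - 666}{5} = \left(-59 - 7\right) - \frac{1}{5} \cdot 5442 = -66 - \frac{5442}{5} = - \frac{5772}{5}$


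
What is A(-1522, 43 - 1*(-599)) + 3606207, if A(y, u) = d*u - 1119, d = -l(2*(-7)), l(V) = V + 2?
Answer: 3612792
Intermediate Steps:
l(V) = 2 + V
d = 12 (d = -(2 + 2*(-7)) = -(2 - 14) = -1*(-12) = 12)
A(y, u) = -1119 + 12*u (A(y, u) = 12*u - 1119 = -1119 + 12*u)
A(-1522, 43 - 1*(-599)) + 3606207 = (-1119 + 12*(43 - 1*(-599))) + 3606207 = (-1119 + 12*(43 + 599)) + 3606207 = (-1119 + 12*642) + 3606207 = (-1119 + 7704) + 3606207 = 6585 + 3606207 = 3612792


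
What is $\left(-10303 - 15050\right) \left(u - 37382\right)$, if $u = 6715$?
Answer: $777500451$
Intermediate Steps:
$\left(-10303 - 15050\right) \left(u - 37382\right) = \left(-10303 - 15050\right) \left(6715 - 37382\right) = \left(-25353\right) \left(-30667\right) = 777500451$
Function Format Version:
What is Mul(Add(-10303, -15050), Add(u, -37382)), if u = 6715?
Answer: 777500451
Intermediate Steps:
Mul(Add(-10303, -15050), Add(u, -37382)) = Mul(Add(-10303, -15050), Add(6715, -37382)) = Mul(-25353, -30667) = 777500451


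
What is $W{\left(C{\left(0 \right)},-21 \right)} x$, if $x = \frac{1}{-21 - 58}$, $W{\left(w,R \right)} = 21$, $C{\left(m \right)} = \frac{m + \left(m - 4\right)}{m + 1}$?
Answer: $- \frac{21}{79} \approx -0.26582$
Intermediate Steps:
$C{\left(m \right)} = \frac{-4 + 2 m}{1 + m}$ ($C{\left(m \right)} = \frac{m + \left(-4 + m\right)}{1 + m} = \frac{-4 + 2 m}{1 + m}$)
$x = - \frac{1}{79}$ ($x = \frac{1}{-79} = - \frac{1}{79} \approx -0.012658$)
$W{\left(C{\left(0 \right)},-21 \right)} x = 21 \left(- \frac{1}{79}\right) = - \frac{21}{79}$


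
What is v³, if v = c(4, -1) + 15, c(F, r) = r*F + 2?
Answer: 2197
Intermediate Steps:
c(F, r) = 2 + F*r (c(F, r) = F*r + 2 = 2 + F*r)
v = 13 (v = (2 + 4*(-1)) + 15 = (2 - 4) + 15 = -2 + 15 = 13)
v³ = 13³ = 2197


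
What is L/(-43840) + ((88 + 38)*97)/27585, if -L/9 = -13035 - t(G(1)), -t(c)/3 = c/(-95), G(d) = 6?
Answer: -41611523/18635200 ≈ -2.2330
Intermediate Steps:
t(c) = 3*c/95 (t(c) = -3*c/(-95) = -3*c*(-1)/95 = -(-3)*c/95 = 3*c/95)
L = 11145087/95 (L = -9*(-13035 - 3*6/95) = -9*(-13035 - 1*18/95) = -9*(-13035 - 18/95) = -9*(-1238343/95) = 11145087/95 ≈ 1.1732e+5)
L/(-43840) + ((88 + 38)*97)/27585 = (11145087/95)/(-43840) + ((88 + 38)*97)/27585 = (11145087/95)*(-1/43840) + (126*97)*(1/27585) = -81351/30400 + 12222*(1/27585) = -81351/30400 + 1358/3065 = -41611523/18635200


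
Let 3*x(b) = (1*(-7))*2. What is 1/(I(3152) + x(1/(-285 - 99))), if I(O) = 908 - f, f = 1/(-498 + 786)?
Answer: 288/260159 ≈ 0.0011070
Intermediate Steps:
f = 1/288 ≈ 0.0034722
I(O) = 261503/288 (I(O) = 908 - 1*1/288 = 908 - 1/288 = 261503/288)
x(b) = -14/3 (x(b) = ((1*(-7))*2)/3 = (-7*2)/3 = (⅓)*(-14) = -14/3)
1/(I(3152) + x(1/(-285 - 99))) = 1/(261503/288 - 14/3) = 1/(260159/288) = 288/260159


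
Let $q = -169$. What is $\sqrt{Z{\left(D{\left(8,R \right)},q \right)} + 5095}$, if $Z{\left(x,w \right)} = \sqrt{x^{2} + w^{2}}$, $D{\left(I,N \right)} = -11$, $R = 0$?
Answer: $\sqrt{5095 + \sqrt{28682}} \approx 72.556$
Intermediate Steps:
$Z{\left(x,w \right)} = \sqrt{w^{2} + x^{2}}$
$\sqrt{Z{\left(D{\left(8,R \right)},q \right)} + 5095} = \sqrt{\sqrt{\left(-169\right)^{2} + \left(-11\right)^{2}} + 5095} = \sqrt{\sqrt{28561 + 121} + 5095} = \sqrt{\sqrt{28682} + 5095} = \sqrt{5095 + \sqrt{28682}}$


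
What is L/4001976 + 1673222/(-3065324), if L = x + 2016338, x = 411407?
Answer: 186407681927/3066838270056 ≈ 0.060782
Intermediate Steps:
L = 2427745 (L = 411407 + 2016338 = 2427745)
L/4001976 + 1673222/(-3065324) = 2427745/4001976 + 1673222/(-3065324) = 2427745*(1/4001976) + 1673222*(-1/3065324) = 2427745/4001976 - 836611/1532662 = 186407681927/3066838270056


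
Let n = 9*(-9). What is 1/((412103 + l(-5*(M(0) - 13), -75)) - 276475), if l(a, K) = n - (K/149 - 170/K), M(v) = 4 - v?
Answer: 2235/302943604 ≈ 7.3776e-6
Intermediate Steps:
n = -81
l(a, K) = -81 + 170/K - K/149 (l(a, K) = -81 - (K/149 - 170/K) = -81 - (-170/K + K/149) = -81 + (170/K - K/149) = -81 + 170/K - K/149)
1/((412103 + l(-5*(M(0) - 13), -75)) - 276475) = 1/((412103 + (-81 + 170/(-75) - 1/149*(-75))) - 276475) = 1/((412103 + (-81 + 170*(-1/75) + 75/149)) - 276475) = 1/((412103 + (-81 - 34/15 + 75/149)) - 276475) = 1/((412103 - 184976/2235) - 276475) = 1/(920865229/2235 - 276475) = 1/(302943604/2235) = 2235/302943604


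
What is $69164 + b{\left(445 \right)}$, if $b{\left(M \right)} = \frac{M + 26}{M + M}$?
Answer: $\frac{61556431}{890} \approx 69165.0$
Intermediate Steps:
$b{\left(M \right)} = \frac{26 + M}{2 M}$
$69164 + b{\left(445 \right)} = 69164 + \frac{26 + 445}{2 \cdot 445} = 69164 + \frac{1}{2} \cdot \frac{1}{445} \cdot 471 = 69164 + \frac{471}{890} = \frac{61556431}{890}$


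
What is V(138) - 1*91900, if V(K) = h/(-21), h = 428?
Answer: -1930328/21 ≈ -91920.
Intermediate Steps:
V(K) = -428/21 (V(K) = 428/(-21) = 428*(-1/21) = -428/21)
V(138) - 1*91900 = -428/21 - 1*91900 = -428/21 - 91900 = -1930328/21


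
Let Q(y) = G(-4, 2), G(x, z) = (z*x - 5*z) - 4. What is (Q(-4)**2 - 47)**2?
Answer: 190969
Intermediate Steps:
G(x, z) = -4 - 5*z + x*z (G(x, z) = (x*z - 5*z) - 4 = (-5*z + x*z) - 4 = -4 - 5*z + x*z)
Q(y) = -22 (Q(y) = -4 - 5*2 - 4*2 = -4 - 10 - 8 = -22)
(Q(-4)**2 - 47)**2 = ((-22)**2 - 47)**2 = (484 - 47)**2 = 437**2 = 190969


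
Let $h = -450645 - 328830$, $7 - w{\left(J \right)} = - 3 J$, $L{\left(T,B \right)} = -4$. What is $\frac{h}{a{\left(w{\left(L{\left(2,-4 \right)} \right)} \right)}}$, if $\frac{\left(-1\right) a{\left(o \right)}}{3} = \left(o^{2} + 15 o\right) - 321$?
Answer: $- \frac{259825}{371} \approx -700.34$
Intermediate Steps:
$w{\left(J \right)} = 7 + 3 J$ ($w{\left(J \right)} = 7 - - 3 J = 7 + 3 J$)
$a{\left(o \right)} = 963 - 45 o - 3 o^{2}$ ($a{\left(o \right)} = - 3 \left(\left(o^{2} + 15 o\right) - 321\right) = - 3 \left(-321 + o^{2} + 15 o\right) = 963 - 45 o - 3 o^{2}$)
$h = -779475$ ($h = -450645 - 328830 = -779475$)
$\frac{h}{a{\left(w{\left(L{\left(2,-4 \right)} \right)} \right)}} = - \frac{779475}{963 - 45 \left(7 + 3 \left(-4\right)\right) - 3 \left(7 + 3 \left(-4\right)\right)^{2}} = - \frac{779475}{963 - 45 \left(7 - 12\right) - 3 \left(7 - 12\right)^{2}} = - \frac{779475}{963 - -225 - 3 \left(-5\right)^{2}} = - \frac{779475}{963 + 225 - 75} = - \frac{779475}{1113} = \left(-779475\right) \frac{1}{1113} = - \frac{259825}{371}$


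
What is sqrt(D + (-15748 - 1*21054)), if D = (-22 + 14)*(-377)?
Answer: 3*I*sqrt(3754) ≈ 183.81*I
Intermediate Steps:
D = 3016 (D = -8*(-377) = 3016)
sqrt(D + (-15748 - 1*21054)) = sqrt(3016 + (-15748 - 1*21054)) = sqrt(3016 + (-15748 - 21054)) = sqrt(3016 - 36802) = sqrt(-33786) = 3*I*sqrt(3754)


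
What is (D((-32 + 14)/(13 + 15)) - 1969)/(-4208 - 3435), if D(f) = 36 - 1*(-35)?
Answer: 1898/7643 ≈ 0.24833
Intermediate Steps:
D(f) = 71 (D(f) = 36 + 35 = 71)
(D((-32 + 14)/(13 + 15)) - 1969)/(-4208 - 3435) = (71 - 1969)/(-4208 - 3435) = -1898/(-7643) = -1898*(-1/7643) = 1898/7643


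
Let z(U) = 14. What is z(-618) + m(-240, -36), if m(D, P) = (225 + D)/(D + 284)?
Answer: 601/44 ≈ 13.659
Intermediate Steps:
m(D, P) = (225 + D)/(284 + D)
z(-618) + m(-240, -36) = 14 + (225 - 240)/(284 - 240) = 14 - 15/44 = 601/44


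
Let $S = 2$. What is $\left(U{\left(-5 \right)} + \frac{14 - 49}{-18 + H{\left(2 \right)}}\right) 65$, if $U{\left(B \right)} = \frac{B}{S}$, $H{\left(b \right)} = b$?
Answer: $- \frac{325}{16} \approx -20.313$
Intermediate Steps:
$U{\left(B \right)} = \frac{B}{2}$
$\left(U{\left(-5 \right)} + \frac{14 - 49}{-18 + H{\left(2 \right)}}\right) 65 = \left(\frac{1}{2} \left(-5\right) + \frac{14 - 49}{-18 + 2}\right) 65 = \left(- \frac{5}{2} - \frac{35}{-16}\right) 65 = \left(- \frac{5}{2} - - \frac{35}{16}\right) 65 = \left(- \frac{5}{2} + \frac{35}{16}\right) 65 = \left(- \frac{5}{16}\right) 65 = - \frac{325}{16}$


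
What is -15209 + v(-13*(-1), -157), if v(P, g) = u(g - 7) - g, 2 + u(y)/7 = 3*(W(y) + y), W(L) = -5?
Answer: -18615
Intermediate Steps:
u(y) = -119 + 21*y (u(y) = -14 + 7*(3*(-5 + y)) = -14 + 7*(-15 + 3*y) = -14 + (-105 + 21*y) = -119 + 21*y)
v(P, g) = -266 + 20*g (v(P, g) = (-119 + 21*(g - 7)) - g = (-119 + 21*(-7 + g)) - g = (-119 + (-147 + 21*g)) - g = (-266 + 21*g) - g = -266 + 20*g)
-15209 + v(-13*(-1), -157) = -15209 + (-266 + 20*(-157)) = -15209 + (-266 - 3140) = -15209 - 3406 = -18615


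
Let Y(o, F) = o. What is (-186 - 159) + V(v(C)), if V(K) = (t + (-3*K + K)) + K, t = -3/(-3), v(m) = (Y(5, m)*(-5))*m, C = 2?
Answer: -294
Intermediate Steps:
v(m) = -25*m (v(m) = (5*(-5))*m = -25*m)
t = 1 (t = -3*(-⅓) = 1)
V(K) = 1 - K (V(K) = (1 + (-3*K + K)) + K = (1 - 2*K) + K = 1 - K)
(-186 - 159) + V(v(C)) = (-186 - 159) + (1 - (-25)*2) = -345 + (1 - 1*(-50)) = -345 + (1 + 50) = -345 + 51 = -294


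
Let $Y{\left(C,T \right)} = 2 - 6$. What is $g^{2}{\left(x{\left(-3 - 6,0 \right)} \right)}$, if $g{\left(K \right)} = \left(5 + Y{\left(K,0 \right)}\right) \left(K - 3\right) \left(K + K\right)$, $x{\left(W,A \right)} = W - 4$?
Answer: $173056$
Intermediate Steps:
$Y{\left(C,T \right)} = -4$ ($Y{\left(C,T \right)} = 2 - 6 = -4$)
$x{\left(W,A \right)} = -4 + W$ ($x{\left(W,A \right)} = W - 4 = -4 + W$)
$g{\left(K \right)} = 2 K \left(-3 + K\right)$ ($g{\left(K \right)} = \left(5 - 4\right) \left(K - 3\right) \left(K + K\right) = 1 \left(-3 + K\right) 2 K = 1 \cdot 2 K \left(-3 + K\right) = 2 K \left(-3 + K\right)$)
$g^{2}{\left(x{\left(-3 - 6,0 \right)} \right)} = \left(2 \left(-4 - 9\right) \left(-3 - 13\right)\right)^{2} = \left(2 \left(-13\right) \left(-3 - 13\right)\right)^{2} = \left(2 \left(-13\right) \left(-16\right)\right)^{2} = 416^{2} = 173056$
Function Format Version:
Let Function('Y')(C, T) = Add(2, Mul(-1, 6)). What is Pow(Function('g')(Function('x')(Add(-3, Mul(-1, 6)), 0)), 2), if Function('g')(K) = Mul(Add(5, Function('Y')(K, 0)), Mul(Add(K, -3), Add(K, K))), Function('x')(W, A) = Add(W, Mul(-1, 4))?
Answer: 173056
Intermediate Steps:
Function('Y')(C, T) = -4 (Function('Y')(C, T) = Add(2, -6) = -4)
Function('x')(W, A) = Add(-4, W) (Function('x')(W, A) = Add(W, -4) = Add(-4, W))
Function('g')(K) = Mul(2, K, Add(-3, K)) (Function('g')(K) = Mul(Add(5, -4), Mul(Add(K, -3), Add(K, K))) = Mul(1, Mul(Add(-3, K), Mul(2, K))) = Mul(1, Mul(2, K, Add(-3, K))) = Mul(2, K, Add(-3, K)))
Pow(Function('g')(Function('x')(Add(-3, Mul(-1, 6)), 0)), 2) = Pow(Mul(2, Add(-4, Add(-3, Mul(-1, 6))), Add(-3, Add(-4, Add(-3, Mul(-1, 6))))), 2) = Pow(Mul(2, Add(-4, Add(-3, -6)), Add(-3, Add(-4, Add(-3, -6)))), 2) = Pow(Mul(2, Add(-4, -9), Add(-3, Add(-4, -9))), 2) = Pow(Mul(2, -13, Add(-3, -13)), 2) = Pow(Mul(2, -13, -16), 2) = Pow(416, 2) = 173056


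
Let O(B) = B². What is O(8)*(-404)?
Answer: -25856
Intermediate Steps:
O(8)*(-404) = 8²*(-404) = 64*(-404) = -25856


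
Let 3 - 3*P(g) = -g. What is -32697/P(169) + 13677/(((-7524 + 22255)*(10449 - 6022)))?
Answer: -6396917560023/11216831564 ≈ -570.30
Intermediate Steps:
P(g) = 1 + g/3 (P(g) = 1 - (-1)*g/3 = 1 + g/3)
-32697/P(169) + 13677/(((-7524 + 22255)*(10449 - 6022))) = -32697/(1 + (⅓)*169) + 13677/(((-7524 + 22255)*(10449 - 6022))) = -32697/(1 + 169/3) + 13677/((14731*4427)) = -32697/172/3 + 13677/65214137 = -32697*3/172 + 13677*(1/65214137) = -98091/172 + 13677/65214137 = -6396917560023/11216831564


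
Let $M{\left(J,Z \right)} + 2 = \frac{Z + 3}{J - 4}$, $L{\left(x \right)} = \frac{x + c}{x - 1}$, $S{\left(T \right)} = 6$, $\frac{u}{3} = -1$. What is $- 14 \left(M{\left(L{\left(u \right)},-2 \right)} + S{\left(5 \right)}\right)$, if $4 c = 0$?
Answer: $- \frac{672}{13} \approx -51.692$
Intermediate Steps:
$c = 0$ ($c = \frac{1}{4} \cdot 0 = 0$)
$u = -3$ ($u = 3 \left(-1\right) = -3$)
$L{\left(x \right)} = \frac{x}{-1 + x}$ ($L{\left(x \right)} = \frac{x + 0}{x - 1} = \frac{x}{-1 + x}$)
$M{\left(J,Z \right)} = -2 + \frac{3 + Z}{-4 + J}$ ($M{\left(J,Z \right)} = -2 + \frac{Z + 3}{J - 4} = -2 + \frac{3 + Z}{-4 + J}$)
$- 14 \left(M{\left(L{\left(u \right)},-2 \right)} + S{\left(5 \right)}\right) = - 14 \left(\frac{11 - 2 - 2 \left(- \frac{3}{-1 - 3}\right)}{-4 - \frac{3}{-1 - 3}} + 6\right) = - 14 \left(\frac{11 - 2 - 2 \left(- \frac{3}{-4}\right)}{-4 - \frac{3}{-4}} + 6\right) = - 14 \left(\frac{11 - 2 - 2 \left(\left(-3\right) \left(- \frac{1}{4}\right)\right)}{-4 - - \frac{3}{4}} + 6\right) = - 14 \left(\frac{11 - 2 - \frac{3}{2}}{-4 + \frac{3}{4}} + 6\right) = - 14 \left(\frac{11 - 2 - \frac{3}{2}}{- \frac{13}{4}} + 6\right) = - 14 \left(\left(- \frac{4}{13}\right) \frac{15}{2} + 6\right) = - 14 \left(- \frac{30}{13} + 6\right) = \left(-14\right) \frac{48}{13} = - \frac{672}{13}$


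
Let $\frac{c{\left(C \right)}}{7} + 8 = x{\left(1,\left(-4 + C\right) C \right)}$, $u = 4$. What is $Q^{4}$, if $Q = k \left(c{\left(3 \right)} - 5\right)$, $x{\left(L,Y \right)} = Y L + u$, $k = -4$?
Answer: $2176782336$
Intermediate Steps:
$x{\left(L,Y \right)} = 4 + L Y$ ($x{\left(L,Y \right)} = Y L + 4 = L Y + 4 = 4 + L Y$)
$c{\left(C \right)} = -28 + 7 C \left(-4 + C\right)$ ($c{\left(C \right)} = -56 + 7 \left(4 + 1 \left(-4 + C\right) C\right) = -56 + 7 \left(4 + 1 C \left(-4 + C\right)\right) = -56 + 7 \left(4 + C \left(-4 + C\right)\right) = -56 + \left(28 + 7 C \left(-4 + C\right)\right) = -28 + 7 C \left(-4 + C\right)$)
$Q = 216$ ($Q = - 4 \left(\left(-28 + 7 \cdot 3 \left(-4 + 3\right)\right) - 5\right) = - 4 \left(\left(-28 + 7 \cdot 3 \left(-1\right)\right) - 5\right) = - 4 \left(\left(-28 - 21\right) - 5\right) = - 4 \left(-49 - 5\right) = \left(-4\right) \left(-54\right) = 216$)
$Q^{4} = 216^{4} = 2176782336$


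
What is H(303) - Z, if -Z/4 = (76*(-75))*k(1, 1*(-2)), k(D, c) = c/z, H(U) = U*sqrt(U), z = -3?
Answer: -15200 + 303*sqrt(303) ≈ -9925.7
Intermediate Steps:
H(U) = U**(3/2)
k(D, c) = -c/3 (k(D, c) = c/(-3) = c*(-1/3) = -c/3)
Z = 15200 (Z = -4*76*(-75)*(-(-2)/3) = -(-22800)*(-1/3*(-2)) = -(-22800)*2/3 = -4*(-3800) = 15200)
H(303) - Z = 303**(3/2) - 1*15200 = 303*sqrt(303) - 15200 = -15200 + 303*sqrt(303)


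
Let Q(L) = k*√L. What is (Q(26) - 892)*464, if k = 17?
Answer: -413888 + 7888*√26 ≈ -3.7367e+5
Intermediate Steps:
Q(L) = 17*√L
(Q(26) - 892)*464 = (17*√26 - 892)*464 = (-892 + 17*√26)*464 = -413888 + 7888*√26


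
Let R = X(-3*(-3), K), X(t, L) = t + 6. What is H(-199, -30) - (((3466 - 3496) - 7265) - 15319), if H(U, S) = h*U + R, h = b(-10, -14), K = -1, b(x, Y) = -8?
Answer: 24221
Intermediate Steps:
X(t, L) = 6 + t
R = 15 (R = 6 - 3*(-3) = 6 + 9 = 15)
h = -8
H(U, S) = 15 - 8*U (H(U, S) = -8*U + 15 = 15 - 8*U)
H(-199, -30) - (((3466 - 3496) - 7265) - 15319) = (15 - 8*(-199)) - (((3466 - 3496) - 7265) - 15319) = (15 + 1592) - ((-30 - 7265) - 15319) = 1607 - (-7295 - 15319) = 1607 - 1*(-22614) = 1607 + 22614 = 24221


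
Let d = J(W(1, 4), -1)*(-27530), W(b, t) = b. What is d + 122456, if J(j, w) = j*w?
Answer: 149986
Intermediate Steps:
d = 27530 (d = (1*(-1))*(-27530) = -1*(-27530) = 27530)
d + 122456 = 27530 + 122456 = 149986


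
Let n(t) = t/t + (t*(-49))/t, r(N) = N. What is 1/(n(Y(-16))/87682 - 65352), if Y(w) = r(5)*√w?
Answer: -43841/2865097056 ≈ -1.5302e-5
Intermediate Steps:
Y(w) = 5*√w
n(t) = -48 (n(t) = 1 + (-49*t)/t = 1 - 49 = -48)
1/(n(Y(-16))/87682 - 65352) = 1/(-48/87682 - 65352) = 1/(-48*1/87682 - 65352) = 1/(-24/43841 - 65352) = 1/(-2865097056/43841) = -43841/2865097056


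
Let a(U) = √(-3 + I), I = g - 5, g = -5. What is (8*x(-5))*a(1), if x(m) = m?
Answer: -40*I*√13 ≈ -144.22*I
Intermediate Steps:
I = -10 (I = -5 - 5 = -10)
a(U) = I*√13 (a(U) = √(-3 - 10) = √(-13) = I*√13)
(8*x(-5))*a(1) = (8*(-5))*(I*√13) = -40*I*√13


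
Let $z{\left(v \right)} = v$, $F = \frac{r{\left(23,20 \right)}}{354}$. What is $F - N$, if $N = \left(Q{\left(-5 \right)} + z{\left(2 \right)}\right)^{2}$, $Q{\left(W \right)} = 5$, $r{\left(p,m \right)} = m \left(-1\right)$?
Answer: $- \frac{8683}{177} \approx -49.057$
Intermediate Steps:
$r{\left(p,m \right)} = - m$
$F = - \frac{10}{177}$ ($F = \frac{\left(-1\right) 20}{354} = \left(-20\right) \frac{1}{354} = - \frac{10}{177} \approx -0.056497$)
$N = 49$ ($N = \left(5 + 2\right)^{2} = 7^{2} = 49$)
$F - N = - \frac{10}{177} - 49 = - \frac{8683}{177}$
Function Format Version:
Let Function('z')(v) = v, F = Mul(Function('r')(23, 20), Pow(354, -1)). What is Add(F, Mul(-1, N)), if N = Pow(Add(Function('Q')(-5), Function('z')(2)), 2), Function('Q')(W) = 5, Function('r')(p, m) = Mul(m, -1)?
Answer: Rational(-8683, 177) ≈ -49.057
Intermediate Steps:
Function('r')(p, m) = Mul(-1, m)
F = Rational(-10, 177) (F = Mul(Mul(-1, 20), Pow(354, -1)) = Mul(-20, Rational(1, 354)) = Rational(-10, 177) ≈ -0.056497)
N = 49 (N = Pow(Add(5, 2), 2) = Pow(7, 2) = 49)
Add(F, Mul(-1, N)) = Add(Rational(-10, 177), Mul(-1, 49)) = Add(Rational(-10, 177), -49) = Rational(-8683, 177)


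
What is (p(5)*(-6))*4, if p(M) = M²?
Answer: -600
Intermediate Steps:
(p(5)*(-6))*4 = (5²*(-6))*4 = (25*(-6))*4 = -150*4 = -600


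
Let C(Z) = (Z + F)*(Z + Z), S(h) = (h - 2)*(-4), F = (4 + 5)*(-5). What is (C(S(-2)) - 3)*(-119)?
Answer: 110789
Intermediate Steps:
F = -45 (F = 9*(-5) = -45)
S(h) = 8 - 4*h (S(h) = (-2 + h)*(-4) = 8 - 4*h)
C(Z) = 2*Z*(-45 + Z) (C(Z) = (Z - 45)*(Z + Z) = (-45 + Z)*(2*Z) = 2*Z*(-45 + Z))
(C(S(-2)) - 3)*(-119) = (2*(8 - 4*(-2))*(-45 + (8 - 4*(-2))) - 3)*(-119) = (2*(8 + 8)*(-45 + (8 + 8)) - 3)*(-119) = (2*16*(-45 + 16) - 3)*(-119) = (2*16*(-29) - 3)*(-119) = (-928 - 3)*(-119) = -931*(-119) = 110789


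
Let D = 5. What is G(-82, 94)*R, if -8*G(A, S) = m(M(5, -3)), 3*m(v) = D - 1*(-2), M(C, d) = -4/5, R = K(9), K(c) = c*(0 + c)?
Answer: -189/8 ≈ -23.625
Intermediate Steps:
K(c) = c**2 (K(c) = c*c = c**2)
R = 81 (R = 9**2 = 81)
M(C, d) = -4/5 (M(C, d) = -4*1/5 = -4/5)
m(v) = 7/3 (m(v) = (5 - 1*(-2))/3 = (5 + 2)/3 = (1/3)*7 = 7/3)
G(A, S) = -7/24 (G(A, S) = -1/8*7/3 = -7/24)
G(-82, 94)*R = -7/24*81 = -189/8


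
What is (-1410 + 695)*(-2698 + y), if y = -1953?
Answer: 3325465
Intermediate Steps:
(-1410 + 695)*(-2698 + y) = (-1410 + 695)*(-2698 - 1953) = -715*(-4651) = 3325465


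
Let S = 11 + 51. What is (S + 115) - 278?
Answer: -101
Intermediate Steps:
S = 62
(S + 115) - 278 = (62 + 115) - 278 = 177 - 278 = -101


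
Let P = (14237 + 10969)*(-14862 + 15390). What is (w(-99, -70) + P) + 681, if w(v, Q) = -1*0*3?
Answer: 13309449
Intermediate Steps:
w(v, Q) = 0 (w(v, Q) = 0*3 = 0)
P = 13308768 (P = 25206*528 = 13308768)
(w(-99, -70) + P) + 681 = (0 + 13308768) + 681 = 13308768 + 681 = 13309449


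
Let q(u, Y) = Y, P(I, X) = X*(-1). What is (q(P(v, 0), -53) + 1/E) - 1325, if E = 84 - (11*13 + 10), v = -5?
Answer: -95083/69 ≈ -1378.0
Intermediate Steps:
P(I, X) = -X
E = -69 (E = 84 - (143 + 10) = 84 - 1*153 = 84 - 153 = -69)
(q(P(v, 0), -53) + 1/E) - 1325 = (-53 + 1/(-69)) - 1325 = (-53 - 1/69) - 1325 = -3658/69 - 1325 = -95083/69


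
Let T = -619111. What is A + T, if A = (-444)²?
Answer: -421975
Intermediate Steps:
A = 197136
A + T = 197136 - 619111 = -421975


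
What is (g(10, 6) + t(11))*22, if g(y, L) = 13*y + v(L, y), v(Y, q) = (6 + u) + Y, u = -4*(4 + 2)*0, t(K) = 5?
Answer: 3234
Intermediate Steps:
u = 0 (u = -4*6*0 = -24*0 = 0)
v(Y, q) = 6 + Y (v(Y, q) = (6 + 0) + Y = 6 + Y)
g(y, L) = 6 + L + 13*y (g(y, L) = 13*y + (6 + L) = 6 + L + 13*y)
(g(10, 6) + t(11))*22 = ((6 + 6 + 13*10) + 5)*22 = ((6 + 6 + 130) + 5)*22 = (142 + 5)*22 = 147*22 = 3234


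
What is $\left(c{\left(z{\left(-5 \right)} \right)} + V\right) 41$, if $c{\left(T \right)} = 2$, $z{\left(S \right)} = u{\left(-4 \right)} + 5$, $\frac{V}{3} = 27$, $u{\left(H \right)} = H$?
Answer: $3403$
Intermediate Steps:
$V = 81$ ($V = 3 \cdot 27 = 81$)
$z{\left(S \right)} = 1$ ($z{\left(S \right)} = -4 + 5 = 1$)
$\left(c{\left(z{\left(-5 \right)} \right)} + V\right) 41 = \left(2 + 81\right) 41 = 83 \cdot 41 = 3403$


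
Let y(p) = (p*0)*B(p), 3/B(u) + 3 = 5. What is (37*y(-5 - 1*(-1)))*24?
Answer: 0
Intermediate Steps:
B(u) = 3/2 (B(u) = 3/(-3 + 5) = 3/2)
y(p) = 0 (y(p) = (p*0)*(3/2) = 0*(3/2) = 0)
(37*y(-5 - 1*(-1)))*24 = (37*0)*24 = 0*24 = 0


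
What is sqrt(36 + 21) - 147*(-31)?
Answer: 4557 + sqrt(57) ≈ 4564.5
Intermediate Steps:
sqrt(36 + 21) - 147*(-31) = sqrt(57) + 4557 = 4557 + sqrt(57)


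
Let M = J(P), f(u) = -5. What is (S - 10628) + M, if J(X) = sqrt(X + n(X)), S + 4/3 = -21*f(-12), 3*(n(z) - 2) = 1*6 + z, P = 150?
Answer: -31573/3 + 2*sqrt(51) ≈ -10510.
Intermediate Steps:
n(z) = 4 + z/3 (n(z) = 2 + (1*6 + z)/3 = 2 + (6 + z)/3 = 2 + (2 + z/3) = 4 + z/3)
S = 311/3 (S = -4/3 - 21*(-5) = -4/3 + 105 = 311/3 ≈ 103.67)
J(X) = sqrt(4 + 4*X/3) (J(X) = sqrt(X + (4 + X/3)) = sqrt(4 + 4*X/3))
M = 2*sqrt(51) (M = 2*sqrt(9 + 3*150)/3 = 2*sqrt(9 + 450)/3 = 2*sqrt(459)/3 = 2*(3*sqrt(51))/3 = 2*sqrt(51) ≈ 14.283)
(S - 10628) + M = (311/3 - 10628) + 2*sqrt(51) = -31573/3 + 2*sqrt(51)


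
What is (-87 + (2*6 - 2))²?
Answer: 5929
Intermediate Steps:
(-87 + (2*6 - 2))² = (-87 + (12 - 2))² = (-87 + 10)² = (-77)² = 5929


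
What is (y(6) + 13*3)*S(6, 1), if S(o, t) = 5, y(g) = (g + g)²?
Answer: 915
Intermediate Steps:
y(g) = 4*g² (y(g) = (2*g)² = 4*g²)
(y(6) + 13*3)*S(6, 1) = (4*6² + 13*3)*5 = (4*36 + 39)*5 = (144 + 39)*5 = 183*5 = 915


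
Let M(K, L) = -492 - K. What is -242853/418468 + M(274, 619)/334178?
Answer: -40738338161/69921399652 ≈ -0.58263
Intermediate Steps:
-242853/418468 + M(274, 619)/334178 = -242853/418468 + (-492 - 1*274)/334178 = -242853*1/418468 + (-492 - 274)*(1/334178) = -242853/418468 - 766*1/334178 = -242853/418468 - 383/167089 = -40738338161/69921399652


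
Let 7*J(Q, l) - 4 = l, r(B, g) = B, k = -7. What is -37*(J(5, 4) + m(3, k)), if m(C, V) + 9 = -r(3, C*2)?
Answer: 2812/7 ≈ 401.71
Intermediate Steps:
J(Q, l) = 4/7 + l/7
m(C, V) = -12 (m(C, V) = -9 - 1*3 = -9 - 3 = -12)
-37*(J(5, 4) + m(3, k)) = -37*((4/7 + (1/7)*4) - 12) = -37*((4/7 + 4/7) - 12) = -37*(8/7 - 12) = -37*(-76/7) = 2812/7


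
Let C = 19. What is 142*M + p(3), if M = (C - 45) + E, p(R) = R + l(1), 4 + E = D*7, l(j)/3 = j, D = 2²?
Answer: -278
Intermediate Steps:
D = 4
l(j) = 3*j
E = 24 (E = -4 + 4*7 = -4 + 28 = 24)
p(R) = 3 + R (p(R) = R + 3*1 = R + 3 = 3 + R)
M = -2 (M = (19 - 45) + 24 = -26 + 24 = -2)
142*M + p(3) = 142*(-2) + (3 + 3) = -284 + 6 = -278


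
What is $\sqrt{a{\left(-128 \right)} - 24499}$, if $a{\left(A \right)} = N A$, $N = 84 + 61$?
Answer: $i \sqrt{43059} \approx 207.51 i$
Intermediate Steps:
$N = 145$
$a{\left(A \right)} = 145 A$
$\sqrt{a{\left(-128 \right)} - 24499} = \sqrt{145 \left(-128\right) - 24499} = \sqrt{-18560 - 24499} = \sqrt{-43059} = i \sqrt{43059}$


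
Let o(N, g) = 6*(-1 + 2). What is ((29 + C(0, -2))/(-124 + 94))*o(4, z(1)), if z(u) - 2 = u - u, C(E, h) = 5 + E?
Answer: -34/5 ≈ -6.8000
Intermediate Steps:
z(u) = 2 (z(u) = 2 + (u - u) = 2 + 0 = 2)
o(N, g) = 6 (o(N, g) = 6*1 = 6)
((29 + C(0, -2))/(-124 + 94))*o(4, z(1)) = ((29 + (5 + 0))/(-124 + 94))*6 = ((29 + 5)/(-30))*6 = (34*(-1/30))*6 = -17/15*6 = -34/5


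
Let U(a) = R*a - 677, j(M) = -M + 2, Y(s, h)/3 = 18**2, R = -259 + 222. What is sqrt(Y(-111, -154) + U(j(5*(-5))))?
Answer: 8*I*sqrt(11) ≈ 26.533*I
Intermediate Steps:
R = -37
Y(s, h) = 972 (Y(s, h) = 3*18**2 = 3*324 = 972)
j(M) = 2 - M
U(a) = -677 - 37*a (U(a) = -37*a - 677 = -677 - 37*a)
sqrt(Y(-111, -154) + U(j(5*(-5)))) = sqrt(972 + (-677 - 37*(2 - 5*(-5)))) = sqrt(972 + (-677 - 37*(2 - 1*(-25)))) = sqrt(972 + (-677 - 37*(2 + 25))) = sqrt(972 + (-677 - 37*27)) = sqrt(972 + (-677 - 999)) = sqrt(972 - 1676) = sqrt(-704) = 8*I*sqrt(11)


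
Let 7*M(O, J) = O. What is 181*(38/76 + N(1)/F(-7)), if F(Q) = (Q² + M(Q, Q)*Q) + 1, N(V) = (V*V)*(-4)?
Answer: 8869/114 ≈ 77.798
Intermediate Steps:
N(V) = -4*V² (N(V) = V²*(-4) = -4*V²)
M(O, J) = O/7
F(Q) = 1 + 8*Q²/7 (F(Q) = (Q² + (Q/7)*Q) + 1 = (Q² + Q²/7) + 1 = 8*Q²/7 + 1 = 1 + 8*Q²/7)
181*(38/76 + N(1)/F(-7)) = 181*(38/76 + (-4*1²)/(1 + (8/7)*(-7)²)) = 181*(38*(1/76) + (-4*1)/(1 + (8/7)*49)) = 181*(½ - 4/(1 + 56)) = 181*(½ - 4/57) = 181*(49/114) = 8869/114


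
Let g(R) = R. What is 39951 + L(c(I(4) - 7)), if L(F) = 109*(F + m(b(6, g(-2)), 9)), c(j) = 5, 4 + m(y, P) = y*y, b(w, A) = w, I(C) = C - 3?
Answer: 43984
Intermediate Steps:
I(C) = -3 + C
m(y, P) = -4 + y**2 (m(y, P) = -4 + y*y = -4 + y**2)
L(F) = 3488 + 109*F (L(F) = 109*(F + (-4 + 6**2)) = 109*(F + (-4 + 36)) = 109*(F + 32) = 109*(32 + F) = 3488 + 109*F)
39951 + L(c(I(4) - 7)) = 39951 + (3488 + 109*5) = 39951 + (3488 + 545) = 39951 + 4033 = 43984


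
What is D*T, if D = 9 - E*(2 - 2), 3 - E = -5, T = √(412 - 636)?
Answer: 36*I*√14 ≈ 134.7*I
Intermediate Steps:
T = 4*I*√14 (T = √(-224) = 4*I*√14 ≈ 14.967*I)
E = 8 (E = 3 - 1*(-5) = 3 + 5 = 8)
D = 9 (D = 9 - 8*(2 - 2) = 9 - 8*0 = 9 - 1*0 = 9 + 0 = 9)
D*T = 9*(4*I*√14) = 36*I*√14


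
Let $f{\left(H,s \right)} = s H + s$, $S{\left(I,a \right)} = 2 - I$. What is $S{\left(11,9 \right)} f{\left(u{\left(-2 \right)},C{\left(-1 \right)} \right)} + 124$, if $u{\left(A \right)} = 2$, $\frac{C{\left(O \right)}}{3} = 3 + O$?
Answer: $-38$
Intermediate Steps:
$C{\left(O \right)} = 9 + 3 O$ ($C{\left(O \right)} = 3 \left(3 + O\right) = 9 + 3 O$)
$f{\left(H,s \right)} = s + H s$ ($f{\left(H,s \right)} = H s + s = s + H s$)
$S{\left(11,9 \right)} f{\left(u{\left(-2 \right)},C{\left(-1 \right)} \right)} + 124 = \left(2 - 11\right) \left(9 + 3 \left(-1\right)\right) \left(1 + 2\right) + 124 = \left(2 - 11\right) \left(9 - 3\right) 3 + 124 = - 9 \cdot 6 \cdot 3 + 124 = \left(-9\right) 18 + 124 = -162 + 124 = -38$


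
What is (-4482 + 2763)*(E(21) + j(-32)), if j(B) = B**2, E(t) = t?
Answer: -1796355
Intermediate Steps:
(-4482 + 2763)*(E(21) + j(-32)) = (-4482 + 2763)*(21 + (-32)**2) = -1719*(21 + 1024) = -1719*1045 = -1796355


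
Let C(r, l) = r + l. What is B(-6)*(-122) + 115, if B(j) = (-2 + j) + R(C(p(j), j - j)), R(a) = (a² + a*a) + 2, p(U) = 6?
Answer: -7937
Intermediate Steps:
C(r, l) = l + r
R(a) = 2 + 2*a² (R(a) = (a² + a²) + 2 = 2*a² + 2 = 2 + 2*a²)
B(j) = 72 + j (B(j) = (-2 + j) + (2 + 2*((j - j) + 6)²) = (-2 + j) + (2 + 2*(0 + 6)²) = (-2 + j) + (2 + 2*6²) = (-2 + j) + (2 + 2*36) = (-2 + j) + (2 + 72) = (-2 + j) + 74 = 72 + j)
B(-6)*(-122) + 115 = (72 - 6)*(-122) + 115 = 66*(-122) + 115 = -8052 + 115 = -7937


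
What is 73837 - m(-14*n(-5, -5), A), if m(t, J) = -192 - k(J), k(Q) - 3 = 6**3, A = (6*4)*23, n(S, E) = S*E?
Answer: 74248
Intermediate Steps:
n(S, E) = E*S
A = 552 (A = 24*23 = 552)
k(Q) = 219 (k(Q) = 3 + 6**3 = 3 + 216 = 219)
m(t, J) = -411 (m(t, J) = -192 - 1*219 = -192 - 219 = -411)
73837 - m(-14*n(-5, -5), A) = 73837 - 1*(-411) = 73837 + 411 = 74248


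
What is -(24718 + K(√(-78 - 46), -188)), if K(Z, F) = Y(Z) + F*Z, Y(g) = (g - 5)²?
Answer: -24619 + 396*I*√31 ≈ -24619.0 + 2204.8*I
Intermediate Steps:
Y(g) = (-5 + g)²
K(Z, F) = (-5 + Z)² + F*Z
-(24718 + K(√(-78 - 46), -188)) = -(24718 + ((-5 + √(-78 - 46))² - 188*√(-78 - 46))) = -(24718 + ((-5 + √(-124))² - 376*I*√31)) = -(24718 + ((-5 + 2*I*√31)² - 376*I*√31)) = -(24718 + (-5 + 2*I*√31)² - 376*I*√31) = -24718 - (-5 + 2*I*√31)² + 376*I*√31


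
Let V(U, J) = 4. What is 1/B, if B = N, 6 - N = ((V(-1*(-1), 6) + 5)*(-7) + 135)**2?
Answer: -1/5178 ≈ -0.00019312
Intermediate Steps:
N = -5178 (N = 6 - ((4 + 5)*(-7) + 135)**2 = 6 - (9*(-7) + 135)**2 = 6 - (-63 + 135)**2 = 6 - 1*72**2 = 6 - 1*5184 = 6 - 5184 = -5178)
B = -5178
1/B = 1/(-5178) = -1/5178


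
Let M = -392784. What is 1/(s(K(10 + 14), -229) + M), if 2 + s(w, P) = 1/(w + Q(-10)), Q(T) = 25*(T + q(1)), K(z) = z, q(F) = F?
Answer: -201/78949987 ≈ -2.5459e-6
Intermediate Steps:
Q(T) = 25 + 25*T (Q(T) = 25*(T + 1) = 25*(1 + T) = 25 + 25*T)
s(w, P) = -2 + 1/(-225 + w) (s(w, P) = -2 + 1/(w + (25 + 25*(-10))) = -2 + 1/(w + (25 - 250)) = -2 + 1/(w - 225) = -2 + 1/(-225 + w))
1/(s(K(10 + 14), -229) + M) = 1/((451 - 2*(10 + 14))/(-225 + (10 + 14)) - 392784) = 1/((451 - 2*24)/(-225 + 24) - 392784) = 1/((451 - 48)/(-201) - 392784) = 1/(-1/201*403 - 392784) = 1/(-403/201 - 392784) = 1/(-78949987/201) = -201/78949987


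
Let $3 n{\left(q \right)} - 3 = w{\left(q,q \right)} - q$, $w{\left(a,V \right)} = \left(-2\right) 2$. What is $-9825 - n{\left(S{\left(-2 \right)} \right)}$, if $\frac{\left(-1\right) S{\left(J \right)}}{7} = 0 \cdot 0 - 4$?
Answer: $- \frac{29446}{3} \approx -9815.3$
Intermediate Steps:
$w{\left(a,V \right)} = -4$
$S{\left(J \right)} = 28$ ($S{\left(J \right)} = - 7 \left(0 \cdot 0 - 4\right) = - 7 \left(0 - 4\right) = \left(-7\right) \left(-4\right) = 28$)
$n{\left(q \right)} = - \frac{1}{3} - \frac{q}{3}$ ($n{\left(q \right)} = 1 + \frac{-4 - q}{3} = 1 - \left(\frac{4}{3} + \frac{q}{3}\right) = - \frac{1}{3} - \frac{q}{3}$)
$-9825 - n{\left(S{\left(-2 \right)} \right)} = -9825 - \left(- \frac{1}{3} - \frac{28}{3}\right) = -9825 - - \frac{29}{3} = -9825 + \frac{29}{3} = - \frac{29446}{3}$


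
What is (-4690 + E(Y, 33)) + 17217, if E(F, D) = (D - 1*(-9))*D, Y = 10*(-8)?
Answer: 13913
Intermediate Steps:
Y = -80
E(F, D) = D*(9 + D) (E(F, D) = (D + 9)*D = (9 + D)*D = D*(9 + D))
(-4690 + E(Y, 33)) + 17217 = (-4690 + 33*(9 + 33)) + 17217 = (-4690 + 33*42) + 17217 = (-4690 + 1386) + 17217 = -3304 + 17217 = 13913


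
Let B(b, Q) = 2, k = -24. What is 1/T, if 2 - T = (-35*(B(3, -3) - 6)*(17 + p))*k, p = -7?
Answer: 1/33602 ≈ 2.9760e-5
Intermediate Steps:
T = 33602 (T = 2 - (-35*(2 - 6)*(17 - 7))*(-24) = 2 - (-(-140)*10)*(-24) = 2 - (-35*(-40))*(-24) = 2 - 1400*(-24) = 2 - 1*(-33600) = 2 + 33600 = 33602)
1/T = 1/33602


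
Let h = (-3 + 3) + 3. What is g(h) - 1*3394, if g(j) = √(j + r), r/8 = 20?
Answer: -3394 + √163 ≈ -3381.2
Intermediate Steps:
r = 160 (r = 8*20 = 160)
h = 3 (h = 0 + 3 = 3)
g(j) = √(160 + j) (g(j) = √(j + 160) = √(160 + j))
g(h) - 1*3394 = √(160 + 3) - 1*3394 = √163 - 3394 = -3394 + √163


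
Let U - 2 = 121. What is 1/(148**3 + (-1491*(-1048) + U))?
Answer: 1/4804483 ≈ 2.0814e-7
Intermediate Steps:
U = 123 (U = 2 + 121 = 123)
1/(148**3 + (-1491*(-1048) + U)) = 1/(148**3 + (-1491*(-1048) + 123)) = 1/(3241792 + (1562568 + 123)) = 1/(3241792 + 1562691) = 1/4804483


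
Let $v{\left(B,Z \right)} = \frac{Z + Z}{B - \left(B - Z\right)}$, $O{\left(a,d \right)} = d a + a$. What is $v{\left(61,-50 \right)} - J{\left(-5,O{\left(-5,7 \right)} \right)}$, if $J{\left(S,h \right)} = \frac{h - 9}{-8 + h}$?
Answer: $\frac{47}{48} \approx 0.97917$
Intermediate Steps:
$O{\left(a,d \right)} = a + a d$ ($O{\left(a,d \right)} = a d + a = a + a d$)
$J{\left(S,h \right)} = \frac{-9 + h}{-8 + h}$
$v{\left(B,Z \right)} = 2$ ($v{\left(B,Z \right)} = \frac{2 Z}{Z} = 2$)
$v{\left(61,-50 \right)} - J{\left(-5,O{\left(-5,7 \right)} \right)} = 2 - \frac{-9 - 5 \left(1 + 7\right)}{-8 - 5 \left(1 + 7\right)} = 2 - \frac{-9 - 40}{-8 - 40} = 2 - \frac{1}{-48} \left(-49\right) = 2 - \left(- \frac{1}{48}\right) \left(-49\right) = 2 - \frac{49}{48} = \frac{47}{48}$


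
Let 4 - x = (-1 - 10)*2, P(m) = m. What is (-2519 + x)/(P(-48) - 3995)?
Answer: 2493/4043 ≈ 0.61662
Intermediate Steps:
x = 26 (x = 4 - (-1 - 10)*2 = 4 - (-11)*2 = 4 - 1*(-22) = 4 + 22 = 26)
(-2519 + x)/(P(-48) - 3995) = (-2519 + 26)/(-48 - 3995) = -2493/(-4043) = -2493*(-1/4043) = 2493/4043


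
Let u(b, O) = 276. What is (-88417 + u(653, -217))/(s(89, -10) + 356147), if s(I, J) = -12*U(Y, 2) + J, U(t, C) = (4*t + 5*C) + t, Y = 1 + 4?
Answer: -88141/355717 ≈ -0.24778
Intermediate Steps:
Y = 5
U(t, C) = 5*C + 5*t
s(I, J) = -420 + J (s(I, J) = -12*(5*2 + 5*5) + J = -12*(10 + 25) + J = -12*35 + J = -420 + J)
(-88417 + u(653, -217))/(s(89, -10) + 356147) = (-88417 + 276)/((-420 - 10) + 356147) = -88141/(-430 + 356147) = -88141/355717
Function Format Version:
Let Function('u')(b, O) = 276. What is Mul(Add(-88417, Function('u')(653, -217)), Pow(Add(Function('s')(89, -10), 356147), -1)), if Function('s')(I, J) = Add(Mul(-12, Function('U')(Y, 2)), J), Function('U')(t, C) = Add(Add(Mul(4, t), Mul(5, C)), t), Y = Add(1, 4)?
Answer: Rational(-88141, 355717) ≈ -0.24778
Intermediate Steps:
Y = 5
Function('U')(t, C) = Add(Mul(5, C), Mul(5, t))
Function('s')(I, J) = Add(-420, J) (Function('s')(I, J) = Add(Mul(-12, Add(Mul(5, 2), Mul(5, 5))), J) = Add(Mul(-12, Add(10, 25)), J) = Add(Mul(-12, 35), J) = Add(-420, J))
Mul(Add(-88417, Function('u')(653, -217)), Pow(Add(Function('s')(89, -10), 356147), -1)) = Mul(Add(-88417, 276), Pow(Add(Add(-420, -10), 356147), -1)) = Mul(-88141, Pow(Add(-430, 356147), -1)) = Mul(-88141, Pow(355717, -1)) = Mul(-88141, Rational(1, 355717)) = Rational(-88141, 355717)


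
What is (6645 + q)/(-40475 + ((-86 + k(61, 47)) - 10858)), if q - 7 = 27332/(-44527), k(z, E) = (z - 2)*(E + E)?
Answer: -296166272/2042587071 ≈ -0.14500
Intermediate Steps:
k(z, E) = 2*E*(-2 + z) (k(z, E) = (-2 + z)*(2*E) = 2*E*(-2 + z))
q = 284357/44527 (q = 7 + 27332/(-44527) = 7 + 27332*(-1/44527) = 7 - 27332/44527 = 284357/44527 ≈ 6.3862)
(6645 + q)/(-40475 + ((-86 + k(61, 47)) - 10858)) = (6645 + 284357/44527)/(-40475 + ((-86 + 2*47*(-2 + 61)) - 10858)) = 296166272/(44527*(-40475 + ((-86 + 2*47*59) - 10858))) = 296166272/(44527*(-40475 + ((-86 + 5546) - 10858))) = 296166272/(44527*(-40475 + (5460 - 10858))) = 296166272/(44527*(-40475 - 5398)) = (296166272/44527)/(-45873) = (296166272/44527)*(-1/45873) = -296166272/2042587071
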